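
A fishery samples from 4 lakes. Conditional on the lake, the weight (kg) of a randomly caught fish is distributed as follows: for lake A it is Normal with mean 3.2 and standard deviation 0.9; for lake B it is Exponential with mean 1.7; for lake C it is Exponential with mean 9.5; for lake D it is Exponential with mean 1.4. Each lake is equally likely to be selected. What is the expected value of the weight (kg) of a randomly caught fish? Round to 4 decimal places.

Component means — A: 3.2; B: 1.7; C: 9.5; D: 1.4.
E[X] = 0.25·3.2 + 0.25·1.7 + 0.25·9.5 + 0.25·1.4 = 3.95.

3.9500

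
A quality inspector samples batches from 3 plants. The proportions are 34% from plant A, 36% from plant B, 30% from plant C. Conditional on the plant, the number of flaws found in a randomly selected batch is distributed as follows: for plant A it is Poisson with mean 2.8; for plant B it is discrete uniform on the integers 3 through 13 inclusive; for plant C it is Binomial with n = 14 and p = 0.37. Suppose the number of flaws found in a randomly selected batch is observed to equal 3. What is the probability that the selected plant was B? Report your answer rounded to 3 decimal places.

Likelihoods P(X=3 | ·): A: 0.222484; B: 0.0909091; C: 0.114407.
Posterior ∝ prior × likelihood. Numerator for B: 0.36·0.0909091 = 0.0327273.
Normalizing constant: 0.34·0.222484 + 0.36·0.0909091 + 0.3·0.114407 = 0.142694.
P(B | observation) = 0.0327273 / 0.142694 = 0.229353.

0.229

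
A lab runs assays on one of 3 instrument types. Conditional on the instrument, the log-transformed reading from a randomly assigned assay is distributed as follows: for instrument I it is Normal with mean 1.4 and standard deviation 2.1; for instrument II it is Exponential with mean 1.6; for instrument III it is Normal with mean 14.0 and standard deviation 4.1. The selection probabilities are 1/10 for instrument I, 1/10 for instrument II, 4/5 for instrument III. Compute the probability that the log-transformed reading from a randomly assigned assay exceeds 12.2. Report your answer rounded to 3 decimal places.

0.536

Conditional on each instrument, P(X > 12.2): I: 1.35296e-07; II: 0.000488095; III: 0.669678.
By total probability, P(X > 12.2) = 0.1·1.35296e-07 + 0.1·0.000488095 + 0.8·0.669678 = 0.535791.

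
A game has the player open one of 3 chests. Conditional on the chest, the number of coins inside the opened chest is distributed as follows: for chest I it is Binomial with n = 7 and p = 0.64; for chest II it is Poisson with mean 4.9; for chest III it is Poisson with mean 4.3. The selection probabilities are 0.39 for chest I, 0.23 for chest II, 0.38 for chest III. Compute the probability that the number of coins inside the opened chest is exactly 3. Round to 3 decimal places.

0.162

Conditional on each chest, P(X = 3): I: 0.154105; II: 0.146014; III: 0.179799.
By total probability, P(X = 3) = 0.39·0.154105 + 0.23·0.146014 + 0.38·0.179799 = 0.162008.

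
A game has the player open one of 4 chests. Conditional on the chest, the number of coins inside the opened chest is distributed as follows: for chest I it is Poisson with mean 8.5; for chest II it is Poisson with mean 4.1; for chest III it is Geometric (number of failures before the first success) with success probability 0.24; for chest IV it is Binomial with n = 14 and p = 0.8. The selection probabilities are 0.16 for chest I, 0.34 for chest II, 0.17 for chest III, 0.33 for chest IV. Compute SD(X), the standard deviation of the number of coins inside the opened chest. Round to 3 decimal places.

4.156

Per component, I: μ=8.5, E[X²]=80.75; II: μ=4.1, E[X²]=20.91; III: μ=3.16667, E[X²]=23.2222; IV: μ=11.2, E[X²]=127.68.
E[X] = 0.16·8.5 + 0.34·4.1 + 0.17·3.16667 + 0.33·11.2 = 6.98833.
E[X²] = 0.16·80.75 + 0.34·20.91 + 0.17·23.2222 + 0.33·127.68 = 66.1116.
Var(X) = E[X²] − (E[X])² = 66.1116 − 48.8368 = 17.2748.
SD(X) = √17.2748 = 4.15629.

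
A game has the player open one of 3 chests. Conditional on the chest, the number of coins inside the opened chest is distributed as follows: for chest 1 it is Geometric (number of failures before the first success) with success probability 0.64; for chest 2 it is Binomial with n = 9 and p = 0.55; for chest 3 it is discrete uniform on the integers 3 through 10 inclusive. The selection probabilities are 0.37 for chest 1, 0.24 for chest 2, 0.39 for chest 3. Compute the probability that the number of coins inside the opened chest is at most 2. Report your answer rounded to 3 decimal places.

0.365

Conditional on each chest, P(X ≤ 2): 1: 0.953344; 2: 0.0497728; 3: 0.
By total probability, P(X ≤ 2) = 0.37·0.953344 + 0.24·0.0497728 + 0.39·0 = 0.364683.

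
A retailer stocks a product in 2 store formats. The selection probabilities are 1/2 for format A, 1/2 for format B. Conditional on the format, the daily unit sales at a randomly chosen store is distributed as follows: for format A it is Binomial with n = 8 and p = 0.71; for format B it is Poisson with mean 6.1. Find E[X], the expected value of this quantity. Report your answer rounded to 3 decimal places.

5.890

Component means — A: 5.68; B: 6.1.
E[X] = 0.5·5.68 + 0.5·6.1 = 5.89.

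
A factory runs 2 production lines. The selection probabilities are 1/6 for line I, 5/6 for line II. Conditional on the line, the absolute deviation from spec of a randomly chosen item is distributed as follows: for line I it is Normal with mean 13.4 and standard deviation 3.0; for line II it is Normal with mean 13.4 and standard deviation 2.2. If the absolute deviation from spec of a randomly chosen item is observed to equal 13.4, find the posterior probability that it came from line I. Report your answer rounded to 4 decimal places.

0.1279

Likelihoods f(13.4 | ·): I: 0.132981; II: 0.181337.
Posterior ∝ prior × likelihood. Numerator for I: 0.166667·0.132981 = 0.0221635.
Normalizing constant: 0.166667·0.132981 + 0.833333·0.181337 = 0.173278.
P(I | observation) = 0.0221635 / 0.173278 = 0.127907.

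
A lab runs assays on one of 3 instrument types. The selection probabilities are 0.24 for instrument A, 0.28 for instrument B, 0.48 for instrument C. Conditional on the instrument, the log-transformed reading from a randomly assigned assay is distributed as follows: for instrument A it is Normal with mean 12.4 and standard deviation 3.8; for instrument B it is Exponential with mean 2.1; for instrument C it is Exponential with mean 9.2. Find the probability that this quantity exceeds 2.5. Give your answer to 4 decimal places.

Conditional on each instrument, P(X > 2.5): A: 0.99541; B: 0.304076; C: 0.762053.
By total probability, P(X > 2.5) = 0.24·0.99541 + 0.28·0.304076 + 0.48·0.762053 = 0.689825.

0.6898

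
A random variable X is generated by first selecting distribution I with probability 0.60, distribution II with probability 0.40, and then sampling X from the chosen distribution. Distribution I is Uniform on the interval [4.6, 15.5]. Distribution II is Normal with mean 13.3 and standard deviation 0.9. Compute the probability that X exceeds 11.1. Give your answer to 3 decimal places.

Conditional on each component, P(X > 11.1): I: 0.40367; II: 0.992746.
By total probability, P(X > 11.1) = 0.6·0.40367 + 0.4·0.992746 = 0.6393.

0.639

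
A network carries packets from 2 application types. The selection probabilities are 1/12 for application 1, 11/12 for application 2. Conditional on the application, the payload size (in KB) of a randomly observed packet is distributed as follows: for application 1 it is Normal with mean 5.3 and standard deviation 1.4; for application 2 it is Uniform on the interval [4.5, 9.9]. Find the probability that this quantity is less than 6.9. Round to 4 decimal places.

Conditional on each application, P(X < 6.9): 1: 0.873451; 2: 0.444444.
By total probability, P(X < 6.9) = 0.0833333·0.873451 + 0.916667·0.444444 = 0.480195.

0.4802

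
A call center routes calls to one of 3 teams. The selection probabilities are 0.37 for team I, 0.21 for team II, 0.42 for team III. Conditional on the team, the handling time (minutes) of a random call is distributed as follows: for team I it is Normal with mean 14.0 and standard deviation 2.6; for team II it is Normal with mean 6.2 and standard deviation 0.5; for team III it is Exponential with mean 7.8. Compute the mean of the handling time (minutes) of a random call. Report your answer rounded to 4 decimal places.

9.7580

Component means — I: 14; II: 6.2; III: 7.8.
E[X] = 0.37·14 + 0.21·6.2 + 0.42·7.8 = 9.758.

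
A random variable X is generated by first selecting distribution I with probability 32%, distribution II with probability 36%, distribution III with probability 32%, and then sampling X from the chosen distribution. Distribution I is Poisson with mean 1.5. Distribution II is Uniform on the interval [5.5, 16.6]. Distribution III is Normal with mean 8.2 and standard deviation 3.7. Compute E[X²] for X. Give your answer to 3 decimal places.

74.751

For each component E[X²] = Var + (mean)², giving I: 3.75; II: 132.37; III: 80.93.
Overall E[X²] = 0.32·3.75 + 0.36·132.37 + 0.32·80.93 = 74.7508.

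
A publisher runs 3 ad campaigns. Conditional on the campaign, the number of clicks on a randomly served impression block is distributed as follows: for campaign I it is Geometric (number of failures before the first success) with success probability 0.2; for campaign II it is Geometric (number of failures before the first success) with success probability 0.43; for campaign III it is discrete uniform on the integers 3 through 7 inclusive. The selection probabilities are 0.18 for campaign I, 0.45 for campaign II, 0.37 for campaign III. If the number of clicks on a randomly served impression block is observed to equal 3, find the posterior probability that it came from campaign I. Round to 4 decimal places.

0.1437

Likelihoods P(X=3 | ·): I: 0.1024; II: 0.079633; III: 0.2.
Posterior ∝ prior × likelihood. Numerator for I: 0.18·0.1024 = 0.018432.
Normalizing constant: 0.18·0.1024 + 0.45·0.079633 + 0.37·0.2 = 0.128267.
P(I | observation) = 0.018432 / 0.128267 = 0.1437.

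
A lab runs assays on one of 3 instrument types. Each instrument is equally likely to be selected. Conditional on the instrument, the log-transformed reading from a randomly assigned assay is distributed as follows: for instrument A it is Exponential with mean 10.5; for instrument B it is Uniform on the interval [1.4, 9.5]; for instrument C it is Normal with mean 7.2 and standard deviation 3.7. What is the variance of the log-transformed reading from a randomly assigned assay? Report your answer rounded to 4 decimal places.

47.5197

Per component, A: μ=10.5, E[X²]=220.5; B: μ=5.45, E[X²]=35.17; C: μ=7.2, E[X²]=65.53.
E[X] = 0.333333·10.5 + 0.333333·5.45 + 0.333333·7.2 = 7.71667.
E[X²] = 0.333333·220.5 + 0.333333·35.17 + 0.333333·65.53 = 107.067.
Var(X) = E[X²] − (E[X])² = 107.067 − 59.5469 = 47.5197.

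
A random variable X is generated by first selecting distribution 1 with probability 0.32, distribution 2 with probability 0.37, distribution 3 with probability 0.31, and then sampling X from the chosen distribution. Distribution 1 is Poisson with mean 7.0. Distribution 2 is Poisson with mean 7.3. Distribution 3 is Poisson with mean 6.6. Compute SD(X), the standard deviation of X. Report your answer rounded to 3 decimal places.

Per component, 1: μ=7, E[X²]=56; 2: μ=7.3, E[X²]=60.59; 3: μ=6.6, E[X²]=50.16.
E[X] = 0.32·7 + 0.37·7.3 + 0.31·6.6 = 6.987.
E[X²] = 0.32·56 + 0.37·60.59 + 0.31·50.16 = 55.8879.
Var(X) = E[X²] − (E[X])² = 55.8879 − 48.8182 = 7.06973.
SD(X) = √7.06973 = 2.6589.

2.659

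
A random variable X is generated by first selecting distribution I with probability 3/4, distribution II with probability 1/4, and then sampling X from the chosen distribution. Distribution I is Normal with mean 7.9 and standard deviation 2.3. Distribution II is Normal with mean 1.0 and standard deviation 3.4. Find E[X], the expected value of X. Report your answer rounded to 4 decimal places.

Component means — I: 7.9; II: 1.
E[X] = 0.75·7.9 + 0.25·1 = 6.175.

6.1750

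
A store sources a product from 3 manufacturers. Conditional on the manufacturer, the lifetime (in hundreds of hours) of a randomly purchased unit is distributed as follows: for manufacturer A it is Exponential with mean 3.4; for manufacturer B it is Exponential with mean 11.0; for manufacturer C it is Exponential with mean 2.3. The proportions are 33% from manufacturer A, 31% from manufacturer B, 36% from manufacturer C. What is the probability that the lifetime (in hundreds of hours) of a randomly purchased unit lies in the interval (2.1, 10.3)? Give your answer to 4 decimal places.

0.4370

Conditional on each manufacturer, P(2.1 < X < 10.3): A: 0.490868; B: 0.434157; C: 0.389948.
By total probability, P(2.1 < X < 10.3) = 0.33·0.490868 + 0.31·0.434157 + 0.36·0.389948 = 0.436956.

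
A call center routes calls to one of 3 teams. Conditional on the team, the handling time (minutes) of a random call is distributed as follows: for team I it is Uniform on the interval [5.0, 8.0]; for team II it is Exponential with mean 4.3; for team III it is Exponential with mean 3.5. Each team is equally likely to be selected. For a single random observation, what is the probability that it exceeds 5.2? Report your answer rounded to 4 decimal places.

0.4860

Conditional on each team, P(X > 5.2): I: 0.933333; II: 0.298405; III: 0.226341.
By total probability, P(X > 5.2) = 0.333333·0.933333 + 0.333333·0.298405 + 0.333333·0.226341 = 0.486026.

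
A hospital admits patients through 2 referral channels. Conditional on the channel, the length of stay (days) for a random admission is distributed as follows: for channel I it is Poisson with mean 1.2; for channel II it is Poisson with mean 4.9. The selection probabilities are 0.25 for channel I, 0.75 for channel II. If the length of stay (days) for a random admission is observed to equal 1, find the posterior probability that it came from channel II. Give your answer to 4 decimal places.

Likelihoods P(X=1 | ·): I: 0.361433; II: 0.0364883.
Posterior ∝ prior × likelihood. Numerator for II: 0.75·0.0364883 = 0.0273662.
Normalizing constant: 0.25·0.361433 + 0.75·0.0364883 = 0.117724.
P(II | observation) = 0.0273662 / 0.117724 = 0.23246.

0.2325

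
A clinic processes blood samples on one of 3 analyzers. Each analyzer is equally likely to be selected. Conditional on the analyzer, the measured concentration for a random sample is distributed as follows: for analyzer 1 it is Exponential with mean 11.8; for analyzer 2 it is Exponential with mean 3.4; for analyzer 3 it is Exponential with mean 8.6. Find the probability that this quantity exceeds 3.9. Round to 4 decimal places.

0.5572

Conditional on each analyzer, P(X > 3.9): 1: 0.718558; 2: 0.317569; 3: 0.635408.
By total probability, P(X > 3.9) = 0.333333·0.718558 + 0.333333·0.317569 + 0.333333·0.635408 = 0.557178.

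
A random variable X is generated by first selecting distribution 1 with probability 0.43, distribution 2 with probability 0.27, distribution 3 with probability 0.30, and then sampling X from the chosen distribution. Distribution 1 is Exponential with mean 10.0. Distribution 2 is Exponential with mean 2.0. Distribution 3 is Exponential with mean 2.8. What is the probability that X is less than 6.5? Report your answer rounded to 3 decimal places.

0.736

Conditional on each component, P(X < 6.5): 1: 0.477954; 2: 0.961226; 3: 0.901867.
By total probability, P(X < 6.5) = 0.43·0.477954 + 0.27·0.961226 + 0.3·0.901867 = 0.735611.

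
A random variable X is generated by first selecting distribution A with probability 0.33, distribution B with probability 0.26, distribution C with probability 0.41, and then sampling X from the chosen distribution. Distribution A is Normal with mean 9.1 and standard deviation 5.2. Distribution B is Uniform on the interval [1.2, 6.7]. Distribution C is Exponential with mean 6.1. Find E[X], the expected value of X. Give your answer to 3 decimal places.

6.531

Component means — A: 9.1; B: 3.95; C: 6.1.
E[X] = 0.33·9.1 + 0.26·3.95 + 0.41·6.1 = 6.531.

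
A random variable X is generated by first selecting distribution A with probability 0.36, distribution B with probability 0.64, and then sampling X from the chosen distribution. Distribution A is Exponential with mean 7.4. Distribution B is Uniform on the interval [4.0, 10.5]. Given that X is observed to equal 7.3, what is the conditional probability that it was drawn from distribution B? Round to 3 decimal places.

0.844

Likelihoods f(7.3 | ·): A: 0.0503898; B: 0.153846.
Posterior ∝ prior × likelihood. Numerator for B: 0.64·0.153846 = 0.0984615.
Normalizing constant: 0.36·0.0503898 + 0.64·0.153846 = 0.116602.
P(B | observation) = 0.0984615 / 0.116602 = 0.844425.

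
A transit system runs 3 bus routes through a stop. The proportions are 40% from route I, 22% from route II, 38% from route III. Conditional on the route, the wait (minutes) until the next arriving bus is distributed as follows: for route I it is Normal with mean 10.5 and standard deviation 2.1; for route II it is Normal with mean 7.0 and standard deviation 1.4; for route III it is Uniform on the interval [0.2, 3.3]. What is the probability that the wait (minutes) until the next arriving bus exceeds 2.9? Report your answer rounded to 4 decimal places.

Conditional on each route, P(X > 2.9): I: 0.999852; II: 0.998297; III: 0.129032.
By total probability, P(X > 2.9) = 0.4·0.999852 + 0.22·0.998297 + 0.38·0.129032 = 0.668599.

0.6686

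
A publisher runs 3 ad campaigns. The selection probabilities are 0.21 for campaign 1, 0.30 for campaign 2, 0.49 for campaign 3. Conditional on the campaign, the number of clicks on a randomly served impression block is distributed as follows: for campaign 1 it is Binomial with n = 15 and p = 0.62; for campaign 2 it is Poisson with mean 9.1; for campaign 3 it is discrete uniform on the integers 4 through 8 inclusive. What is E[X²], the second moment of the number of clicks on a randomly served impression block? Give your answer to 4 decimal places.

65.0980

For each component E[X²] = Var + (mean)², giving 1: 90.024; 2: 91.91; 3: 38.
Overall E[X²] = 0.21·90.024 + 0.3·91.91 + 0.49·38 = 65.098.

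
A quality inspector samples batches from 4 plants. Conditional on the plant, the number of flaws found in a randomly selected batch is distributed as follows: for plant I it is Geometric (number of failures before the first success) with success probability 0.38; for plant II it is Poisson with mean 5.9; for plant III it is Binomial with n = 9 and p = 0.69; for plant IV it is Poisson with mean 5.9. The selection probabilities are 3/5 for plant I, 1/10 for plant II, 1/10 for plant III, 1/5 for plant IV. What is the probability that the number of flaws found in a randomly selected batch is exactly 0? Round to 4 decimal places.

0.2288

Conditional on each plant, P(X = 0): I: 0.38; II: 0.00273944; III: 2.64396e-05; IV: 0.00273944.
By total probability, P(X = 0) = 0.6·0.38 + 0.1·0.00273944 + 0.1·2.64396e-05 + 0.2·0.00273944 = 0.228824.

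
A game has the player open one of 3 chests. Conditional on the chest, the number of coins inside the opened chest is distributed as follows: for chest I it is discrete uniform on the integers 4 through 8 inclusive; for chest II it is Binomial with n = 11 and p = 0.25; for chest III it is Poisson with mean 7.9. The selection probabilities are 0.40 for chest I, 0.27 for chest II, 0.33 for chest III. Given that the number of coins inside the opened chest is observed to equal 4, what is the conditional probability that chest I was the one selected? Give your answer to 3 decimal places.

0.547

Likelihoods P(X=4 | ·): I: 0.2; II: 0.172069; III: 0.0601687.
Posterior ∝ prior × likelihood. Numerator for I: 0.4·0.2 = 0.08.
Normalizing constant: 0.4·0.2 + 0.27·0.172069 + 0.33·0.0601687 = 0.146314.
P(I | observation) = 0.08 / 0.146314 = 0.546768.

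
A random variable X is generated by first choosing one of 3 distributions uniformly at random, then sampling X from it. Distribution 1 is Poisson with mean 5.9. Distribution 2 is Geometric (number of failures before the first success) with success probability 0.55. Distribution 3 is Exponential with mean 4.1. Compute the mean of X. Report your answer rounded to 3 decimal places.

Component means — 1: 5.9; 2: 0.818182; 3: 4.1.
E[X] = 0.333333·5.9 + 0.333333·0.818182 + 0.333333·4.1 = 3.60606.

3.606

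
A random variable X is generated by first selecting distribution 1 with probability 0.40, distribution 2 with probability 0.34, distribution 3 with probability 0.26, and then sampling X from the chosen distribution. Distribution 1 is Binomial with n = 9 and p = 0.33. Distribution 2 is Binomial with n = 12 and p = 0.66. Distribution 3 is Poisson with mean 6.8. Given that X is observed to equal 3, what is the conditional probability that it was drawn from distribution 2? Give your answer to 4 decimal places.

0.0104

Likelihoods P(X=3 | ·): 1: 0.273067; 2: 0.0038403; 3: 0.0583678.
Posterior ∝ prior × likelihood. Numerator for 2: 0.34·0.0038403 = 0.0013057.
Normalizing constant: 0.4·0.273067 + 0.34·0.0038403 + 0.26·0.0583678 = 0.125708.
P(2 | observation) = 0.0013057 / 0.125708 = 0.0103868.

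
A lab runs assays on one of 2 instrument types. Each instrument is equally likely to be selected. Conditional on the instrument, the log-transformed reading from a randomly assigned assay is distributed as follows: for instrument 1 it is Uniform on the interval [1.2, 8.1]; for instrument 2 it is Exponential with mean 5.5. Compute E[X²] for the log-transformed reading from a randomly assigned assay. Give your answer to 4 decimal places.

For each component E[X²] = Var + (mean)², giving 1: 25.59; 2: 60.5.
Overall E[X²] = 0.5·25.59 + 0.5·60.5 = 43.045.

43.0450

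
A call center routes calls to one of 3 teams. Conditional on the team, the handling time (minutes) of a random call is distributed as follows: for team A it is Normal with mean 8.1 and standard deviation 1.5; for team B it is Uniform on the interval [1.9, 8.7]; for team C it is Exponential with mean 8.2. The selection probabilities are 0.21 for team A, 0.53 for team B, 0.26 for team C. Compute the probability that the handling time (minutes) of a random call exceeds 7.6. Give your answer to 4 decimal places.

0.3211

Conditional on each team, P(X > 7.6): A: 0.630559; B: 0.161765; C: 0.395807.
By total probability, P(X > 7.6) = 0.21·0.630559 + 0.53·0.161765 + 0.26·0.395807 = 0.321062.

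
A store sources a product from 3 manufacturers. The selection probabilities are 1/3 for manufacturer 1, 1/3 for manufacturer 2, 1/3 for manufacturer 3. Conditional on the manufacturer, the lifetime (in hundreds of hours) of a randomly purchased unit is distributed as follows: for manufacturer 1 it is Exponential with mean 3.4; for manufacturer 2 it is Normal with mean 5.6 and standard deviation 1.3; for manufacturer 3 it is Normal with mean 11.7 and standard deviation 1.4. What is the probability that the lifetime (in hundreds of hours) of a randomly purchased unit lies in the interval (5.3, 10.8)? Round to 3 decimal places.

0.340

Conditional on each manufacturer, P(5.3 < X < 10.8): 1: 0.168651; 2: 0.591221; 3: 0.260156.
By total probability, P(5.3 < X < 10.8) = 0.333333·0.168651 + 0.333333·0.591221 + 0.333333·0.260156 = 0.340009.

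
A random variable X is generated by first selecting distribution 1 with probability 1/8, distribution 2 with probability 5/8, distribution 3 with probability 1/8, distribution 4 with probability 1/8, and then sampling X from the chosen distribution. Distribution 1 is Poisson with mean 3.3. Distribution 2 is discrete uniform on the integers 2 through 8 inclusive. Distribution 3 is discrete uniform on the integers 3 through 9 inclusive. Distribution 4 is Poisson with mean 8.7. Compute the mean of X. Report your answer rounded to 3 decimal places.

5.375

Component means — 1: 3.3; 2: 5; 3: 6; 4: 8.7.
E[X] = 0.125·3.3 + 0.625·5 + 0.125·6 + 0.125·8.7 = 5.375.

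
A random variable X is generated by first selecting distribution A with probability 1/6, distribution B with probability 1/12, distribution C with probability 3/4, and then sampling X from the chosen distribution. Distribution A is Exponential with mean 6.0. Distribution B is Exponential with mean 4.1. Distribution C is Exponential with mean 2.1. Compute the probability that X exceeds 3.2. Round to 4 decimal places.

0.2994

Conditional on each component, P(X > 3.2): A: 0.586646; B: 0.458182; C: 0.21788.
By total probability, P(X > 3.2) = 0.166667·0.586646 + 0.0833333·0.458182 + 0.75·0.21788 = 0.299366.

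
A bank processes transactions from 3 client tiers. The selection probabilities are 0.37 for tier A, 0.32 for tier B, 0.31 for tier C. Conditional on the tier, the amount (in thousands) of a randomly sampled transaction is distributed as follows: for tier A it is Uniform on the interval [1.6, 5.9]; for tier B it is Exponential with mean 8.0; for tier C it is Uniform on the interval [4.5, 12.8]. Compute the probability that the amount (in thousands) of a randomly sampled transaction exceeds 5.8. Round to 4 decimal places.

Conditional on each tier, P(X > 5.8): A: 0.0232558; B: 0.484325; C: 0.843373.
By total probability, P(X > 5.8) = 0.37·0.0232558 + 0.32·0.484325 + 0.31·0.843373 = 0.425034.

0.4250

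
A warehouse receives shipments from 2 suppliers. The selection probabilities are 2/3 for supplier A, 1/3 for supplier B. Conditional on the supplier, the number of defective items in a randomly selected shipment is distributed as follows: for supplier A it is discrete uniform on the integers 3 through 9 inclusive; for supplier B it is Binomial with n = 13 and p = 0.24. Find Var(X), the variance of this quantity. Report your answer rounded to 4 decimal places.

Per component, A: μ=6, E[X²]=40; B: μ=3.12, E[X²]=12.1056.
E[X] = 0.666667·6 + 0.333333·3.12 = 5.04.
E[X²] = 0.666667·40 + 0.333333·12.1056 = 30.7019.
Var(X) = E[X²] − (E[X])² = 30.7019 − 25.4016 = 5.30027.

5.3003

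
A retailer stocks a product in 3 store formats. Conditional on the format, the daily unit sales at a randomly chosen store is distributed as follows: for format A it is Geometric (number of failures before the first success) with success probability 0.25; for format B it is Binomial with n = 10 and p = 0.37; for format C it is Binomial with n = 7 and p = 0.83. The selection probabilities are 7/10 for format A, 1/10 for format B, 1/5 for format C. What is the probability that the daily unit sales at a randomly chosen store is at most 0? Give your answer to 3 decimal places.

0.176

Conditional on each format, P(X ≤ 0): A: 0.25; B: 0.0098493; C: 4.10339e-06.
By total probability, P(X ≤ 0) = 0.7·0.25 + 0.1·0.0098493 + 0.2·4.10339e-06 = 0.175986.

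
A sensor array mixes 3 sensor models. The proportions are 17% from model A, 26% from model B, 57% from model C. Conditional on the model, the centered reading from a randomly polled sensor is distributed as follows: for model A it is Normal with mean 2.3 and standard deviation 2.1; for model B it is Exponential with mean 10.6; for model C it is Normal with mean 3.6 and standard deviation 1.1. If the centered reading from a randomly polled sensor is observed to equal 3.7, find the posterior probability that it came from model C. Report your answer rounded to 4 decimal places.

Likelihoods f(3.7 | ·): A: 0.152118; B: 0.0665428; C: 0.361179.
Posterior ∝ prior × likelihood. Numerator for C: 0.57·0.361179 = 0.205872.
Normalizing constant: 0.17·0.152118 + 0.26·0.0665428 + 0.57·0.361179 = 0.249033.
P(C | observation) = 0.205872 / 0.249033 = 0.826685.

0.8267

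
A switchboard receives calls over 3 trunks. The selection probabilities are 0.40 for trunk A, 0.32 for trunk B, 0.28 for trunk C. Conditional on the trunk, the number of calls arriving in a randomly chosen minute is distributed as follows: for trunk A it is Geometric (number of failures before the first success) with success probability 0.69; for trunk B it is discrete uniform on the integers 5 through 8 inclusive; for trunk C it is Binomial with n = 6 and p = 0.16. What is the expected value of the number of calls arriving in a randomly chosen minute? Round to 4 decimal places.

Component means — A: 0.449275; B: 6.5; C: 0.96.
E[X] = 0.4·0.449275 + 0.32·6.5 + 0.28·0.96 = 2.52851.

2.5285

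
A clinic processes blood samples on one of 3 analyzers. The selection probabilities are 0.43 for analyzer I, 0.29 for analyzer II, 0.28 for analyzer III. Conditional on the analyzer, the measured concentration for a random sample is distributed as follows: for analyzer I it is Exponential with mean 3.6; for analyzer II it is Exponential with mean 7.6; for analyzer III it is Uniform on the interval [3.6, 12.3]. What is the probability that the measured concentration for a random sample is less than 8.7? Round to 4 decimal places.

0.7535

Conditional on each analyzer, P(X < 8.7): I: 0.910781; II: 0.681692; III: 0.586207.
By total probability, P(X < 8.7) = 0.43·0.910781 + 0.29·0.681692 + 0.28·0.586207 = 0.753465.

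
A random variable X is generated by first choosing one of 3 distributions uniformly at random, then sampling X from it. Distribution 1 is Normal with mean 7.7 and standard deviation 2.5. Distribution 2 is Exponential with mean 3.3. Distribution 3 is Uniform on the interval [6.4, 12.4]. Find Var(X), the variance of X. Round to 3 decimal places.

13.320

Per component, 1: μ=7.7, E[X²]=65.54; 2: μ=3.3, E[X²]=21.78; 3: μ=9.4, E[X²]=91.36.
E[X] = 0.333333·7.7 + 0.333333·3.3 + 0.333333·9.4 = 6.8.
E[X²] = 0.333333·65.54 + 0.333333·21.78 + 0.333333·91.36 = 59.56.
Var(X) = E[X²] − (E[X])² = 59.56 − 46.24 = 13.32.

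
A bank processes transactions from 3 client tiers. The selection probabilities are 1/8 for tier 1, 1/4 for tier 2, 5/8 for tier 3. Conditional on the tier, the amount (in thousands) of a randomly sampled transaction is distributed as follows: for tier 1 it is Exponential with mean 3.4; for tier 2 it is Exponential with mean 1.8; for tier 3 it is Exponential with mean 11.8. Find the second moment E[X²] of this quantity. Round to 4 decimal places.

178.5600

For each component E[X²] = Var + (mean)², giving 1: 23.12; 2: 6.48; 3: 278.48.
Overall E[X²] = 0.125·23.12 + 0.25·6.48 + 0.625·278.48 = 178.56.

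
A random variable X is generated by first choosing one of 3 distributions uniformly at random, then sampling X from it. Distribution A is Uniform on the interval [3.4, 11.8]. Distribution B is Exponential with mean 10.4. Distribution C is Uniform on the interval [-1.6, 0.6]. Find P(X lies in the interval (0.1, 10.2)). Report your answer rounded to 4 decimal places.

Conditional on each component, P(0.1 < X < 10.2): A: 0.809524; B: 0.615408; C: 0.227273.
By total probability, P(0.1 < X < 10.2) = 0.333333·0.809524 + 0.333333·0.615408 + 0.333333·0.227273 = 0.550735.

0.5507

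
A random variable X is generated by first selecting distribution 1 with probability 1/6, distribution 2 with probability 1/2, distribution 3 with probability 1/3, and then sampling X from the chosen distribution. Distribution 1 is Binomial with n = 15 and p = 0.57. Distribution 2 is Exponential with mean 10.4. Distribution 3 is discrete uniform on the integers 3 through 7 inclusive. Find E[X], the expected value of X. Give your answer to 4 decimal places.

Component means — 1: 8.55; 2: 10.4; 3: 5.
E[X] = 0.166667·8.55 + 0.5·10.4 + 0.333333·5 = 8.29167.

8.2917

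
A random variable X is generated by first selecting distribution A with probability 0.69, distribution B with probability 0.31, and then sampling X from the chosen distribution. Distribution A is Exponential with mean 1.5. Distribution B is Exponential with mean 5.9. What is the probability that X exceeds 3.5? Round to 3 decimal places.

Conditional on each component, P(X > 3.5): A: 0.096972; B: 0.552545.
By total probability, P(X > 3.5) = 0.69·0.096972 + 0.31·0.552545 = 0.2382.

0.238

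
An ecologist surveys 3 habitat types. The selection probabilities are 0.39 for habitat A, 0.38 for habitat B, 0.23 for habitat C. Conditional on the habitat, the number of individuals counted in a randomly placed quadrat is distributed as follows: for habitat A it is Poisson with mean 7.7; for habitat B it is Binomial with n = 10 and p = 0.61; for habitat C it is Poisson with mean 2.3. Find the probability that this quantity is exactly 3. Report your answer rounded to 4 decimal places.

0.0744

Conditional on each habitat, P(X = 3): A: 0.0344551; B: 0.0373786; C: 0.203308.
By total probability, P(X = 3) = 0.39·0.0344551 + 0.38·0.0373786 + 0.23·0.203308 = 0.0744022.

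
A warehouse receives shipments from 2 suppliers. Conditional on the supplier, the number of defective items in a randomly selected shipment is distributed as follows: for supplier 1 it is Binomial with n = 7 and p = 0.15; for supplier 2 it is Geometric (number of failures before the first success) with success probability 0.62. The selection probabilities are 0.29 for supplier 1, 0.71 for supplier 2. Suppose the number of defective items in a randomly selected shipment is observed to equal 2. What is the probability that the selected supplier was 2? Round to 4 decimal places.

0.5111

Likelihoods P(X=2 | ·): 1: 0.209651; 2: 0.089528.
Posterior ∝ prior × likelihood. Numerator for 2: 0.71·0.089528 = 0.0635649.
Normalizing constant: 0.29·0.209651 + 0.71·0.089528 = 0.124364.
P(2 | observation) = 0.0635649 / 0.124364 = 0.511121.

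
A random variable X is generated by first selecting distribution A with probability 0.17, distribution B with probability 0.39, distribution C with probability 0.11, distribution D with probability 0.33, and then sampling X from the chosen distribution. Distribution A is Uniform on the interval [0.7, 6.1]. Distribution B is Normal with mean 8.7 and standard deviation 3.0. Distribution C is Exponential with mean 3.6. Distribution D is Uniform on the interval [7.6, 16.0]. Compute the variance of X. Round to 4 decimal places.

Per component, A: μ=3.4, E[X²]=13.99; B: μ=8.7, E[X²]=84.69; C: μ=3.6, E[X²]=25.92; D: μ=11.8, E[X²]=145.12.
E[X] = 0.17·3.4 + 0.39·8.7 + 0.11·3.6 + 0.33·11.8 = 8.261.
E[X²] = 0.17·13.99 + 0.39·84.69 + 0.11·25.92 + 0.33·145.12 = 86.1482.
Var(X) = E[X²] − (E[X])² = 86.1482 − 68.2441 = 17.9041.

17.9041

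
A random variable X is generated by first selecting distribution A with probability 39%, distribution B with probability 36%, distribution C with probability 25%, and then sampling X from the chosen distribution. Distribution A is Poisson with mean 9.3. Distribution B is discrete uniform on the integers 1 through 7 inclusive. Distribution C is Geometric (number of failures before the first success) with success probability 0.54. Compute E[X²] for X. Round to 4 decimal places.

45.1339

For each component E[X²] = Var + (mean)², giving A: 95.79; B: 20; C: 2.30316.
Overall E[X²] = 0.39·95.79 + 0.36·20 + 0.25·2.30316 = 45.1339.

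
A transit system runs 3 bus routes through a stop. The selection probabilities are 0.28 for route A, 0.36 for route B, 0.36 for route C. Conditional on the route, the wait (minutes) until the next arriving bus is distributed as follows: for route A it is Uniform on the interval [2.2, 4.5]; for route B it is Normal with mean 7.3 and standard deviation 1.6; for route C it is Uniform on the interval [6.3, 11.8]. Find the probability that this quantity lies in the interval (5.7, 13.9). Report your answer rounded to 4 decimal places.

0.6629

Conditional on each route, P(5.7 < X < 13.9): A: 0; B: 0.841326; C: 1.
By total probability, P(5.7 < X < 13.9) = 0.28·0 + 0.36·0.841326 + 0.36·1 = 0.662877.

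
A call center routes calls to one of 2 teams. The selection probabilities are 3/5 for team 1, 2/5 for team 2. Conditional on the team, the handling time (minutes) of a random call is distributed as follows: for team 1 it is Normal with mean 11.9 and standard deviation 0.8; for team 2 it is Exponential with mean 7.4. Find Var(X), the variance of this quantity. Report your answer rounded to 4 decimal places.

Per component, 1: μ=11.9, E[X²]=142.25; 2: μ=7.4, E[X²]=109.52.
E[X] = 0.6·11.9 + 0.4·7.4 = 10.1.
E[X²] = 0.6·142.25 + 0.4·109.52 = 129.158.
Var(X) = E[X²] − (E[X])² = 129.158 − 102.01 = 27.148.

27.1480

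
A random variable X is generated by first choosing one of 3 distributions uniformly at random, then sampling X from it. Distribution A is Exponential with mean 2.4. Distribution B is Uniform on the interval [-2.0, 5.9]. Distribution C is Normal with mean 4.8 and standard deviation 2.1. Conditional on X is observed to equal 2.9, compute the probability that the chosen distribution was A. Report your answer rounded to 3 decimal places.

0.330

Likelihoods f(2.9 | ·): A: 0.124456; B: 0.126582; C: 0.126164.
Posterior ∝ prior × likelihood. Numerator for A: 0.333333·0.124456 = 0.0414854.
Normalizing constant: 0.333333·0.124456 + 0.333333·0.126582 + 0.333333·0.126164 = 0.125734.
P(A | observation) = 0.0414854 / 0.125734 = 0.329945.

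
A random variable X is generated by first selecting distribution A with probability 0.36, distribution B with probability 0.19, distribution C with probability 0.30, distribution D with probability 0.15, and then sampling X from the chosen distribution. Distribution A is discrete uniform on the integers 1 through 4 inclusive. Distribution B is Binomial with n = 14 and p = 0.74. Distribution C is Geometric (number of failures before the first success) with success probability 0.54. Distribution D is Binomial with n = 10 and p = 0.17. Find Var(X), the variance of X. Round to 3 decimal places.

Per component, A: μ=2.5, E[X²]=7.5; B: μ=10.36, E[X²]=110.023; C: μ=0.851852, E[X²]=2.30316; D: μ=1.7, E[X²]=4.301.
E[X] = 0.36·2.5 + 0.19·10.36 + 0.3·0.851852 + 0.15·1.7 = 3.37896.
E[X²] = 0.36·7.5 + 0.19·110.023 + 0.3·2.30316 + 0.15·4.301 = 24.9405.
Var(X) = E[X²] − (E[X])² = 24.9405 − 11.4173 = 13.5232.

13.523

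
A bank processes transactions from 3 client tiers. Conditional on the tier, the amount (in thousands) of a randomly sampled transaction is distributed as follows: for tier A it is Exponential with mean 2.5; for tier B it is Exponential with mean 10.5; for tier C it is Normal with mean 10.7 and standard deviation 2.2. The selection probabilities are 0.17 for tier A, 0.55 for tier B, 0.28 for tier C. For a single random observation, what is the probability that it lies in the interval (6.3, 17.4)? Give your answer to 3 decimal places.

Conditional on each tier, P(6.3 < X < 17.4): A: 0.0795105; B: 0.358129; C: 0.976088.
By total probability, P(6.3 < X < 17.4) = 0.17·0.0795105 + 0.55·0.358129 + 0.28·0.976088 = 0.483792.

0.484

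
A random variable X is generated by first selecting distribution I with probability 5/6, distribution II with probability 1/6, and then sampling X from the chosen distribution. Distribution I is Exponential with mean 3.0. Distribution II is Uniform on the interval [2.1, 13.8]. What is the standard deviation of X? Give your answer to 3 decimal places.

Per component, I: μ=3, E[X²]=18; II: μ=7.95, E[X²]=74.61.
E[X] = 0.833333·3 + 0.166667·7.95 = 3.825.
E[X²] = 0.833333·18 + 0.166667·74.61 = 27.435.
Var(X) = E[X²] − (E[X])² = 27.435 − 14.6306 = 12.8044.
SD(X) = √12.8044 = 3.57832.

3.578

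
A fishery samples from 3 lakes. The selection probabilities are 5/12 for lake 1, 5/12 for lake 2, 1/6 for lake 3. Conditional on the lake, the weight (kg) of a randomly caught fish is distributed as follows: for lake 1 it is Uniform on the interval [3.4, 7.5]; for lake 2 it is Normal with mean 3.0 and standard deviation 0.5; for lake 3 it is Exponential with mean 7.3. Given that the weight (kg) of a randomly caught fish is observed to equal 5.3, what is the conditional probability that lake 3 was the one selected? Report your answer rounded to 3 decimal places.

0.098

Likelihoods f(5.3 | ·): 1: 0.243902; 2: 2.02817e-05; 3: 0.0662777.
Posterior ∝ prior × likelihood. Numerator for 3: 0.166667·0.0662777 = 0.0110463.
Normalizing constant: 0.416667·0.243902 + 0.416667·2.02817e-05 + 0.166667·0.0662777 = 0.112681.
P(3 | observation) = 0.0110463 / 0.112681 = 0.0980317.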